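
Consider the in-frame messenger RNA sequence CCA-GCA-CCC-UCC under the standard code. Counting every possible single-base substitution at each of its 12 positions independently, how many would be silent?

Codon 1 (CCA, Pro): 3 synonymous substitutions.
Codon 2 (GCA, Ala): 3 synonymous substitutions.
Codon 3 (CCC, Pro): 3 synonymous substitutions.
Codon 4 (UCC, Ser): 3 synonymous substitutions.
Total: 3 + 3 + 3 + 3 = 12.

12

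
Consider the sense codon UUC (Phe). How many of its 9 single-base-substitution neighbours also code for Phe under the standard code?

1

Position 1: none → 0 synonymous.
Position 2: none → 0 synonymous.
Position 3: UUU → 1 synonymous.
Total: 0 + 0 + 1 = 1.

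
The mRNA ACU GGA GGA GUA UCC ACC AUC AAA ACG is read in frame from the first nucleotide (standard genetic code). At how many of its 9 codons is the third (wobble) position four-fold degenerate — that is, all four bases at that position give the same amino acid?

7

Codon 1 ACU (Thr): third position 4-fold.
Codon 2 GGA (Gly): third position 4-fold.
Codon 3 GGA (Gly): third position 4-fold.
Codon 4 GUA (Val): third position 4-fold.
Codon 5 UCC (Ser): third position 4-fold.
Codon 6 ACC (Thr): third position 4-fold.
Codon 7 AUC (Ile): third position 3-fold.
Codon 8 AAA (Lys): third position 2-fold.
Codon 9 ACG (Thr): third position 4-fold.
Four-fold degenerate third positions: 7.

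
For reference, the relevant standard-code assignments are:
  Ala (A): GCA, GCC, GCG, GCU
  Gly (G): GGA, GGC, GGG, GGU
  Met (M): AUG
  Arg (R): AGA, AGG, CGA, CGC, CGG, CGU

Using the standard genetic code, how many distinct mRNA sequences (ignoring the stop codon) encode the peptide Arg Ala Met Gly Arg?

Arg: 6 codons.
Ala: 4 codons.
Met: 1 codon.
Gly: 4 codons.
Arg: 6 codons.
6 × 4 × 1 × 4 × 6 = 576.

576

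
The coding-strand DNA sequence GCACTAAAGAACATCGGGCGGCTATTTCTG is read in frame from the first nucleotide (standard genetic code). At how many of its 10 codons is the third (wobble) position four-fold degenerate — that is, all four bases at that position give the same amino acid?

6

Codon 1 GCA (Ala): third position 4-fold.
Codon 2 CTA (Leu): third position 4-fold.
Codon 3 AAG (Lys): third position 2-fold.
Codon 4 AAC (Asn): third position 2-fold.
Codon 5 ATC (Ile): third position 3-fold.
Codon 6 GGG (Gly): third position 4-fold.
Codon 7 CGG (Arg): third position 4-fold.
Codon 8 CTA (Leu): third position 4-fold.
Codon 9 TTT (Phe): third position 2-fold.
Codon 10 CTG (Leu): third position 4-fold.
Four-fold degenerate third positions: 6.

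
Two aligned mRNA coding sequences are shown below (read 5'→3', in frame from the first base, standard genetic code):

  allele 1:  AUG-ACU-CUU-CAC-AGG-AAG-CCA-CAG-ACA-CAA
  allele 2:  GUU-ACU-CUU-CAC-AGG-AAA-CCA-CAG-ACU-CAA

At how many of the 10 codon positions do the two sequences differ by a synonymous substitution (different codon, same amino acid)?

2

Codon 1: AUG Met / GUU Val — nonsynonymous.
Codon 2: ACU Thr / ACU Thr — identical.
Codon 3: CUU Leu / CUU Leu — identical.
Codon 4: CAC His / CAC His — identical.
Codon 5: AGG Arg / AGG Arg — identical.
Codon 6: AAG Lys / AAA Lys — synonymous.
Codon 7: CCA Pro / CCA Pro — identical.
Codon 8: CAG Gln / CAG Gln — identical.
Codon 9: ACA Thr / ACU Thr — synonymous.
Codon 10: CAA Gln / CAA Gln — identical.
Synonymous differences: 2.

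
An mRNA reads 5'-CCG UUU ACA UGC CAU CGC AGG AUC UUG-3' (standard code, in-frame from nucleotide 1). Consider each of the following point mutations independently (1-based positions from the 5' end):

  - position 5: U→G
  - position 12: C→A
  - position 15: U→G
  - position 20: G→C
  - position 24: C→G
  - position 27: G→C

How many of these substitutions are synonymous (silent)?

Codon 2: UUU (Phe) → UGU (Cys) — missense.
Codon 4: UGC (Cys) → UGA (Stop) — nonsense.
Codon 5: CAU (His) → CAG (Gln) — missense.
Codon 7: AGG (Arg) → ACG (Thr) — missense.
Codon 8: AUC (Ile) → AUG (Met) — missense.
Codon 9: UUG (Leu) → UUC (Phe) — missense.
Synonymous: 0 of 6.

0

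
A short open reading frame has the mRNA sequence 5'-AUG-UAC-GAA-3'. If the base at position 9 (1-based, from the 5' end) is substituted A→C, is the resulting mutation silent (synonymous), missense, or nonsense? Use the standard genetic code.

missense

Position 9 falls in codon 3: GAA → Glu.
After the substitution the codon is GAC → Asp.
Glu ≠ Asp, so this is a missense mutation.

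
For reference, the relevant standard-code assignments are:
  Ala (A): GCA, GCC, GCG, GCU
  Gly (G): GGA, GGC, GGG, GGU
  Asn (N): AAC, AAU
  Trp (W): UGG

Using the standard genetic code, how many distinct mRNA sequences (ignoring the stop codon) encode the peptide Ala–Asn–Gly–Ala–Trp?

Ala: 4 codons.
Asn: 2 codons.
Gly: 4 codons.
Ala: 4 codons.
Trp: 1 codon.
4 × 2 × 4 × 4 × 1 = 128.

128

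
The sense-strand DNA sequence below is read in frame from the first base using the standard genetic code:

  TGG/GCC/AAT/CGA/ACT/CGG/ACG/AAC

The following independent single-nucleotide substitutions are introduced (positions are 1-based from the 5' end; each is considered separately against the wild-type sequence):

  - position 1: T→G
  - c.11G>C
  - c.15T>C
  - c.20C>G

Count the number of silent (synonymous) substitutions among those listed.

Codon 1: TGG (Trp) → GGG (Gly) — missense.
Codon 4: CGA (Arg) → CCA (Pro) — missense.
Codon 5: ACT (Thr) → ACC (Thr) — synonymous.
Codon 7: ACG (Thr) → AGG (Arg) — missense.
Synonymous: 1 of 4.

1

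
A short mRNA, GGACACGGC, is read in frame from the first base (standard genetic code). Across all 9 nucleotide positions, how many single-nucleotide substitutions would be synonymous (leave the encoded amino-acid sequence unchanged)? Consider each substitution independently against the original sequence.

7

Codon 1 (GGA, Gly): 3 synonymous substitutions.
Codon 2 (CAC, His): 1 synonymous substitution.
Codon 3 (GGC, Gly): 3 synonymous substitutions.
Total: 3 + 1 + 3 = 7.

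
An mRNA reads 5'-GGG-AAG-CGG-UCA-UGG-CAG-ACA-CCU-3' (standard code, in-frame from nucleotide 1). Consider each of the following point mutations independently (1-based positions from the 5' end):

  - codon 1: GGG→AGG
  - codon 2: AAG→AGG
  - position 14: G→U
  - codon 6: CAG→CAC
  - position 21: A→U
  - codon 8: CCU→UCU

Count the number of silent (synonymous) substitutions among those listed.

Codon 1: GGG (Gly) → AGG (Arg) — missense.
Codon 2: AAG (Lys) → AGG (Arg) — missense.
Codon 5: UGG (Trp) → UUG (Leu) — missense.
Codon 6: CAG (Gln) → CAC (His) — missense.
Codon 7: ACA (Thr) → ACU (Thr) — synonymous.
Codon 8: CCU (Pro) → UCU (Ser) — missense.
Synonymous: 1 of 6.

1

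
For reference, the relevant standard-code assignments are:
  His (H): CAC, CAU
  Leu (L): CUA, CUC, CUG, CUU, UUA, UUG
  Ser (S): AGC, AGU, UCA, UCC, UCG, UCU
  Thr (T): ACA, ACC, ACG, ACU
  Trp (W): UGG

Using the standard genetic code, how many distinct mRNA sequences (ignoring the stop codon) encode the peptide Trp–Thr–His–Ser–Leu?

288

Trp: 1 codon.
Thr: 4 codons.
His: 2 codons.
Ser: 6 codons.
Leu: 6 codons.
1 × 4 × 2 × 6 × 6 = 288.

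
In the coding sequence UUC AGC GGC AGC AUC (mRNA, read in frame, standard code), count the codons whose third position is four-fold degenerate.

1

Codon 1 UUC (Phe): third position 2-fold.
Codon 2 AGC (Ser): third position 2-fold.
Codon 3 GGC (Gly): third position 4-fold.
Codon 4 AGC (Ser): third position 2-fold.
Codon 5 AUC (Ile): third position 3-fold.
Four-fold degenerate third positions: 1.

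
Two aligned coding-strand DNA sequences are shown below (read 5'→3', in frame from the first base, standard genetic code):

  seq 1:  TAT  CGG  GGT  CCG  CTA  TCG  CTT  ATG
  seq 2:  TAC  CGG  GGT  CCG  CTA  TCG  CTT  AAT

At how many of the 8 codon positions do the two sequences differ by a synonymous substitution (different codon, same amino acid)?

1

Codon 1: TAT Tyr / TAC Tyr — synonymous.
Codon 2: CGG Arg / CGG Arg — identical.
Codon 3: GGT Gly / GGT Gly — identical.
Codon 4: CCG Pro / CCG Pro — identical.
Codon 5: CTA Leu / CTA Leu — identical.
Codon 6: TCG Ser / TCG Ser — identical.
Codon 7: CTT Leu / CTT Leu — identical.
Codon 8: ATG Met / AAT Asn — nonsynonymous.
Synonymous differences: 1.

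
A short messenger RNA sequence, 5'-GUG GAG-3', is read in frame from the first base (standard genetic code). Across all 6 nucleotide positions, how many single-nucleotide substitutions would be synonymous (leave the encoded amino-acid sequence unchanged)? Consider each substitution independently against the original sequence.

4

Codon 1 (GUG, Val): 3 synonymous substitutions.
Codon 2 (GAG, Glu): 1 synonymous substitution.
Total: 3 + 1 = 4.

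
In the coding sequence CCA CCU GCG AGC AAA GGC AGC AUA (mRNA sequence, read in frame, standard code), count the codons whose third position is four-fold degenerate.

Codon 1 CCA (Pro): third position 4-fold.
Codon 2 CCU (Pro): third position 4-fold.
Codon 3 GCG (Ala): third position 4-fold.
Codon 4 AGC (Ser): third position 2-fold.
Codon 5 AAA (Lys): third position 2-fold.
Codon 6 GGC (Gly): third position 4-fold.
Codon 7 AGC (Ser): third position 2-fold.
Codon 8 AUA (Ile): third position 3-fold.
Four-fold degenerate third positions: 4.

4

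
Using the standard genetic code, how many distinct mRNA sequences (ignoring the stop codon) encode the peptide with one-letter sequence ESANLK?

Glu: 2 codons.
Ser: 6 codons.
Ala: 4 codons.
Asn: 2 codons.
Leu: 6 codons.
Lys: 2 codons.
2 × 6 × 4 × 2 × 6 × 2 = 1152.

1152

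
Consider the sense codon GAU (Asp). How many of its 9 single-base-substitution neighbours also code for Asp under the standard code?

Position 1: none → 0 synonymous.
Position 2: none → 0 synonymous.
Position 3: GAC → 1 synonymous.
Total: 0 + 0 + 1 = 1.

1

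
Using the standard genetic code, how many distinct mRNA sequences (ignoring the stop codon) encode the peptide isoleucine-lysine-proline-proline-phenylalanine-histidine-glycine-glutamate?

Ile: 3 codons.
Lys: 2 codons.
Pro: 4 codons.
Pro: 4 codons.
Phe: 2 codons.
His: 2 codons.
Gly: 4 codons.
Glu: 2 codons.
3 × 2 × 4 × 4 × 2 × 2 × 4 × 2 = 3072.

3072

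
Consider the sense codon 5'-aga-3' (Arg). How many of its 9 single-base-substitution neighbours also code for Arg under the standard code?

2

Position 1: CGA → 1 synonymous.
Position 2: none → 0 synonymous.
Position 3: AGG → 1 synonymous.
Total: 1 + 0 + 1 = 2.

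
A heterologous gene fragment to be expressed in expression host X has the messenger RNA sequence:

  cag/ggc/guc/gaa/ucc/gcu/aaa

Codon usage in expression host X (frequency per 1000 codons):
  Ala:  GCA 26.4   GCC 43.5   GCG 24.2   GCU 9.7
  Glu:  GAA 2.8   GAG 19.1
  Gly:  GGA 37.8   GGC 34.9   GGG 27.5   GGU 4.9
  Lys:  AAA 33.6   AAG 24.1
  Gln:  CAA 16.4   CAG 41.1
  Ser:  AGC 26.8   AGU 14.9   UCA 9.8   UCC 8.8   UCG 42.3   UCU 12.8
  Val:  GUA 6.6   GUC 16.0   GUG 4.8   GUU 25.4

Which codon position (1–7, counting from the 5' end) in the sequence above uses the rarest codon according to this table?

Codon 1 CAG (Gln): 41.1 per 1000.
Codon 2 GGC (Gly): 34.9 per 1000.
Codon 3 GUC (Val): 16.0 per 1000.
Codon 4 GAA (Glu): 2.8 per 1000.
Codon 5 UCC (Ser): 8.8 per 1000.
Codon 6 GCU (Ala): 9.7 per 1000.
Codon 7 AAA (Lys): 33.6 per 1000.
Lowest frequency is 2.8 at codon 4.

4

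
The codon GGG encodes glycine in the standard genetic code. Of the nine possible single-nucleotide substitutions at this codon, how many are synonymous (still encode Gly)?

Position 1: none → 0 synonymous.
Position 2: none → 0 synonymous.
Position 3: GGU, GGC, GGA → 3 synonymous.
Total: 0 + 0 + 3 = 3.

3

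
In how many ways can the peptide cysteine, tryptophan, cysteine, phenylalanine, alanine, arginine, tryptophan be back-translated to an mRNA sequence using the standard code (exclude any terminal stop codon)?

192

Cys: 2 codons.
Trp: 1 codon.
Cys: 2 codons.
Phe: 2 codons.
Ala: 4 codons.
Arg: 6 codons.
Trp: 1 codon.
2 × 1 × 2 × 2 × 4 × 6 × 1 = 192.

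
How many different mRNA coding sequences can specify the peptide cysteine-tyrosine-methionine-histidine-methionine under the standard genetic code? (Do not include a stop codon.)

8

Cys: 2 codons.
Tyr: 2 codons.
Met: 1 codon.
His: 2 codons.
Met: 1 codon.
2 × 2 × 1 × 2 × 1 = 8.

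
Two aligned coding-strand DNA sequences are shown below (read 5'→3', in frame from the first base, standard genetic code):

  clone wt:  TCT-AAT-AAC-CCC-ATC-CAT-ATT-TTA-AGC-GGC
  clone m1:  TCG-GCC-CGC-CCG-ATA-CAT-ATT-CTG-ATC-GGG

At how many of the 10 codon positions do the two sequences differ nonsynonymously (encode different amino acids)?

3

Codon 1: TCT Ser / TCG Ser — synonymous.
Codon 2: AAT Asn / GCC Ala — nonsynonymous.
Codon 3: AAC Asn / CGC Arg — nonsynonymous.
Codon 4: CCC Pro / CCG Pro — synonymous.
Codon 5: ATC Ile / ATA Ile — synonymous.
Codon 6: CAT His / CAT His — identical.
Codon 7: ATT Ile / ATT Ile — identical.
Codon 8: TTA Leu / CTG Leu — synonymous.
Codon 9: AGC Ser / ATC Ile — nonsynonymous.
Codon 10: GGC Gly / GGG Gly — synonymous.
Nonsynonymous differences: 3.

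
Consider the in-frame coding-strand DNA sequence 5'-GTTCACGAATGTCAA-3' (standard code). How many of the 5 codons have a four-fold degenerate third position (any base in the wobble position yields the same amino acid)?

1

Codon 1 GTT (Val): third position 4-fold.
Codon 2 CAC (His): third position 2-fold.
Codon 3 GAA (Glu): third position 2-fold.
Codon 4 TGT (Cys): third position 2-fold.
Codon 5 CAA (Gln): third position 2-fold.
Four-fold degenerate third positions: 1.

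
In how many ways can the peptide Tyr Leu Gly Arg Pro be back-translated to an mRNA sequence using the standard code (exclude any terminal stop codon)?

Tyr: 2 codons.
Leu: 6 codons.
Gly: 4 codons.
Arg: 6 codons.
Pro: 4 codons.
2 × 6 × 4 × 6 × 4 = 1152.

1152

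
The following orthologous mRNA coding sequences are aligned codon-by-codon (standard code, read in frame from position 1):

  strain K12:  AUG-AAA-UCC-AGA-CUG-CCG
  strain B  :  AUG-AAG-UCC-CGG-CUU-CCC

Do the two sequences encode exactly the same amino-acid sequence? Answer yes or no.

Codon 1: AUG Met / AUG Met — identical.
Codon 2: AAA Lys / AAG Lys — synonymous.
Codon 3: UCC Ser / UCC Ser — identical.
Codon 4: AGA Arg / CGG Arg — synonymous.
Codon 5: CUG Leu / CUU Leu — synonymous.
Codon 6: CCG Pro / CCC Pro — synonymous.
Nonsynonymous differences: 0 → same protein.

yes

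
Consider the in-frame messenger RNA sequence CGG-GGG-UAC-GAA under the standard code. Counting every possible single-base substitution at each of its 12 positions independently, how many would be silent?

Codon 1 (CGG, Arg): 4 synonymous substitutions.
Codon 2 (GGG, Gly): 3 synonymous substitutions.
Codon 3 (UAC, Tyr): 1 synonymous substitution.
Codon 4 (GAA, Glu): 1 synonymous substitution.
Total: 4 + 3 + 1 + 1 = 9.

9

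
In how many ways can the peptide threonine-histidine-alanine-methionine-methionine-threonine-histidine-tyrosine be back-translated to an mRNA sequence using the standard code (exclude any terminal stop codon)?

Thr: 4 codons.
His: 2 codons.
Ala: 4 codons.
Met: 1 codon.
Met: 1 codon.
Thr: 4 codons.
His: 2 codons.
Tyr: 2 codons.
4 × 2 × 4 × 1 × 1 × 4 × 2 × 2 = 512.

512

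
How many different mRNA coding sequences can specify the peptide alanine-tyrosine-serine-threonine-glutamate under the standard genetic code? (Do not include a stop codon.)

384

Ala: 4 codons.
Tyr: 2 codons.
Ser: 6 codons.
Thr: 4 codons.
Glu: 2 codons.
4 × 2 × 6 × 4 × 2 = 384.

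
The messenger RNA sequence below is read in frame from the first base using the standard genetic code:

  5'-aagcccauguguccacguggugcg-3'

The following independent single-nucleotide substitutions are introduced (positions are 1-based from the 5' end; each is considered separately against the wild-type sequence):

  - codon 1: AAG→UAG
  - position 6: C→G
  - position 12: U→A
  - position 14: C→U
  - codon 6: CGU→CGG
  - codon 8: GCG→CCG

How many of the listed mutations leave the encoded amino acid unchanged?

Codon 1: AAG (Lys) → UAG (Stop) — nonsense.
Codon 2: CCC (Pro) → CCG (Pro) — synonymous.
Codon 4: UGU (Cys) → UGA (Stop) — nonsense.
Codon 5: CCA (Pro) → CUA (Leu) — missense.
Codon 6: CGU (Arg) → CGG (Arg) — synonymous.
Codon 8: GCG (Ala) → CCG (Pro) — missense.
Synonymous: 2 of 6.

2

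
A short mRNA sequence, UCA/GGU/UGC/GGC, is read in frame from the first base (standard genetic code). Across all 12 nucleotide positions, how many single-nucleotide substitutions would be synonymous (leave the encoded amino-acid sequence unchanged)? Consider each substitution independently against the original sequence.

Codon 1 (UCA, Ser): 3 synonymous substitutions.
Codon 2 (GGU, Gly): 3 synonymous substitutions.
Codon 3 (UGC, Cys): 1 synonymous substitution.
Codon 4 (GGC, Gly): 3 synonymous substitutions.
Total: 3 + 3 + 1 + 3 = 10.

10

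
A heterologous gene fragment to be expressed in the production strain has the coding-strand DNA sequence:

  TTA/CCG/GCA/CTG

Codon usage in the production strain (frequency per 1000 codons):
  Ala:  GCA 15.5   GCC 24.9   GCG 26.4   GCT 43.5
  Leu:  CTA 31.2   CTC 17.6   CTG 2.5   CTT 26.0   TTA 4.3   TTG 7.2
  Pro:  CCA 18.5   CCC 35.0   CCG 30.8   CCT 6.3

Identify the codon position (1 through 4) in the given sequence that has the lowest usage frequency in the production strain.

4

Codon 1 TTA (Leu): 4.3 per 1000.
Codon 2 CCG (Pro): 30.8 per 1000.
Codon 3 GCA (Ala): 15.5 per 1000.
Codon 4 CTG (Leu): 2.5 per 1000.
Lowest frequency is 2.5 at codon 4.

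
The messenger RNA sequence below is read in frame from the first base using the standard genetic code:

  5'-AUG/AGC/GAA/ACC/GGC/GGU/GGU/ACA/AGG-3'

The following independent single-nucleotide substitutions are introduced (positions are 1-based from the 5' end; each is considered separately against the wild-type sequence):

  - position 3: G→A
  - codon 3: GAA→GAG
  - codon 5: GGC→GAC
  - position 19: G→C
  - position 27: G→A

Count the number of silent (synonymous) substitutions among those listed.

Codon 1: AUG (Met) → AUA (Ile) — missense.
Codon 3: GAA (Glu) → GAG (Glu) — synonymous.
Codon 5: GGC (Gly) → GAC (Asp) — missense.
Codon 7: GGU (Gly) → CGU (Arg) — missense.
Codon 9: AGG (Arg) → AGA (Arg) — synonymous.
Synonymous: 2 of 5.

2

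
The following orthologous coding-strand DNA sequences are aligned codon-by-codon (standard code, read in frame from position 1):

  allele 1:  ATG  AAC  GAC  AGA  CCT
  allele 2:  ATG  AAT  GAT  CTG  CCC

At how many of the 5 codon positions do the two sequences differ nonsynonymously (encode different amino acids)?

Codon 1: ATG Met / ATG Met — identical.
Codon 2: AAC Asn / AAT Asn — synonymous.
Codon 3: GAC Asp / GAT Asp — synonymous.
Codon 4: AGA Arg / CTG Leu — nonsynonymous.
Codon 5: CCT Pro / CCC Pro — synonymous.
Nonsynonymous differences: 1.

1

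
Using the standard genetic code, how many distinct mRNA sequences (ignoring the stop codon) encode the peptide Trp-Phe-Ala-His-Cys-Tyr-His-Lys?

Trp: 1 codon.
Phe: 2 codons.
Ala: 4 codons.
His: 2 codons.
Cys: 2 codons.
Tyr: 2 codons.
His: 2 codons.
Lys: 2 codons.
1 × 2 × 4 × 2 × 2 × 2 × 2 × 2 = 256.

256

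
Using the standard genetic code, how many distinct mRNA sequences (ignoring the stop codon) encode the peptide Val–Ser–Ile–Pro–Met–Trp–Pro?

Val: 4 codons.
Ser: 6 codons.
Ile: 3 codons.
Pro: 4 codons.
Met: 1 codon.
Trp: 1 codon.
Pro: 4 codons.
4 × 6 × 3 × 4 × 1 × 1 × 4 = 1152.

1152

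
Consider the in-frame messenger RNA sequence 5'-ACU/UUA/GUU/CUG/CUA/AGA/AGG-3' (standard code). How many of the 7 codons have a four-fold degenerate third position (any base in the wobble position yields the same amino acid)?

Codon 1 ACU (Thr): third position 4-fold.
Codon 2 UUA (Leu): third position 2-fold.
Codon 3 GUU (Val): third position 4-fold.
Codon 4 CUG (Leu): third position 4-fold.
Codon 5 CUA (Leu): third position 4-fold.
Codon 6 AGA (Arg): third position 2-fold.
Codon 7 AGG (Arg): third position 2-fold.
Four-fold degenerate third positions: 4.

4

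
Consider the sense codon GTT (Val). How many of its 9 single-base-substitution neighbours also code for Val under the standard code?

Position 1: none → 0 synonymous.
Position 2: none → 0 synonymous.
Position 3: GTC, GTA, GTG → 3 synonymous.
Total: 0 + 0 + 3 = 3.

3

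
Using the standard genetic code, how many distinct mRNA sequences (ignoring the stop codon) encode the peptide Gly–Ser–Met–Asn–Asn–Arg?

576

Gly: 4 codons.
Ser: 6 codons.
Met: 1 codon.
Asn: 2 codons.
Asn: 2 codons.
Arg: 6 codons.
4 × 6 × 1 × 2 × 2 × 6 = 576.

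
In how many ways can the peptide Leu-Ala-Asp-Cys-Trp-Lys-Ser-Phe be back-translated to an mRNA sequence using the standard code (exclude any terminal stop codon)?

Leu: 6 codons.
Ala: 4 codons.
Asp: 2 codons.
Cys: 2 codons.
Trp: 1 codon.
Lys: 2 codons.
Ser: 6 codons.
Phe: 2 codons.
6 × 4 × 2 × 2 × 1 × 2 × 6 × 2 = 2304.

2304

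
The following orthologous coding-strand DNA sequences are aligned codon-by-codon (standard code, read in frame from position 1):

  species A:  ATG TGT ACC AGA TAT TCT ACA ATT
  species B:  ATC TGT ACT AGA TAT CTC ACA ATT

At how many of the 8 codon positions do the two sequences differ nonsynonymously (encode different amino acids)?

Codon 1: ATG Met / ATC Ile — nonsynonymous.
Codon 2: TGT Cys / TGT Cys — identical.
Codon 3: ACC Thr / ACT Thr — synonymous.
Codon 4: AGA Arg / AGA Arg — identical.
Codon 5: TAT Tyr / TAT Tyr — identical.
Codon 6: TCT Ser / CTC Leu — nonsynonymous.
Codon 7: ACA Thr / ACA Thr — identical.
Codon 8: ATT Ile / ATT Ile — identical.
Nonsynonymous differences: 2.

2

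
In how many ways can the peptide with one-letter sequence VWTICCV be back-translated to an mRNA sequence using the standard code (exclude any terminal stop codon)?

Val: 4 codons.
Trp: 1 codon.
Thr: 4 codons.
Ile: 3 codons.
Cys: 2 codons.
Cys: 2 codons.
Val: 4 codons.
4 × 1 × 4 × 3 × 2 × 2 × 4 = 768.

768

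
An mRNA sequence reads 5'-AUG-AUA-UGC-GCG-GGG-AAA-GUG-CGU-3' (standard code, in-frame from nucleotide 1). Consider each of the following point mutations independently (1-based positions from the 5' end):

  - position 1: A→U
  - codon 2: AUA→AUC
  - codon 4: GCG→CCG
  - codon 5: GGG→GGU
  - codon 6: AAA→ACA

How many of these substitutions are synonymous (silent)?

2

Codon 1: AUG (Met) → UUG (Leu) — missense.
Codon 2: AUA (Ile) → AUC (Ile) — synonymous.
Codon 4: GCG (Ala) → CCG (Pro) — missense.
Codon 5: GGG (Gly) → GGU (Gly) — synonymous.
Codon 6: AAA (Lys) → ACA (Thr) — missense.
Synonymous: 2 of 5.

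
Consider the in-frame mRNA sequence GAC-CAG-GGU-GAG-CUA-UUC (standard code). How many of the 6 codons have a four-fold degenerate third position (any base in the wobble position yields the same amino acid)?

2

Codon 1 GAC (Asp): third position 2-fold.
Codon 2 CAG (Gln): third position 2-fold.
Codon 3 GGU (Gly): third position 4-fold.
Codon 4 GAG (Glu): third position 2-fold.
Codon 5 CUA (Leu): third position 4-fold.
Codon 6 UUC (Phe): third position 2-fold.
Four-fold degenerate third positions: 2.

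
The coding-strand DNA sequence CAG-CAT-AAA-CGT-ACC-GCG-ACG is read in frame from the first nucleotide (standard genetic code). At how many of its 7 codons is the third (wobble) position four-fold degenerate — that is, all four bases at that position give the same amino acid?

Codon 1 CAG (Gln): third position 2-fold.
Codon 2 CAT (His): third position 2-fold.
Codon 3 AAA (Lys): third position 2-fold.
Codon 4 CGT (Arg): third position 4-fold.
Codon 5 ACC (Thr): third position 4-fold.
Codon 6 GCG (Ala): third position 4-fold.
Codon 7 ACG (Thr): third position 4-fold.
Four-fold degenerate third positions: 4.

4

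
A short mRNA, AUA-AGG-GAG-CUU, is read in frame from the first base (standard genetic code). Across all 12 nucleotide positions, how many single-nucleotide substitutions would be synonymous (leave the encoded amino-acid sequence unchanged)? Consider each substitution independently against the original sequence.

8

Codon 1 (AUA, Ile): 2 synonymous substitutions.
Codon 2 (AGG, Arg): 2 synonymous substitutions.
Codon 3 (GAG, Glu): 1 synonymous substitution.
Codon 4 (CUU, Leu): 3 synonymous substitutions.
Total: 2 + 2 + 1 + 3 = 8.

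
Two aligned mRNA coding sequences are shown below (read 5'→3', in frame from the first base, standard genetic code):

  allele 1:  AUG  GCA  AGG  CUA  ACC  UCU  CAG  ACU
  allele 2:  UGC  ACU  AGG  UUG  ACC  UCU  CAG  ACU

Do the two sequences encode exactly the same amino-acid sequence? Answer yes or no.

Codon 1: AUG Met / UGC Cys — nonsynonymous.
Codon 2: GCA Ala / ACU Thr — nonsynonymous.
Codon 3: AGG Arg / AGG Arg — identical.
Codon 4: CUA Leu / UUG Leu — synonymous.
Codon 5: ACC Thr / ACC Thr — identical.
Codon 6: UCU Ser / UCU Ser — identical.
Codon 7: CAG Gln / CAG Gln — identical.
Codon 8: ACU Thr / ACU Thr — identical.
Nonsynonymous differences: 2 → different protein.

no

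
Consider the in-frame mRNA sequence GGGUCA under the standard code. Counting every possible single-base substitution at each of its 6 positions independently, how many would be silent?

Codon 1 (GGG, Gly): 3 synonymous substitutions.
Codon 2 (UCA, Ser): 3 synonymous substitutions.
Total: 3 + 3 = 6.

6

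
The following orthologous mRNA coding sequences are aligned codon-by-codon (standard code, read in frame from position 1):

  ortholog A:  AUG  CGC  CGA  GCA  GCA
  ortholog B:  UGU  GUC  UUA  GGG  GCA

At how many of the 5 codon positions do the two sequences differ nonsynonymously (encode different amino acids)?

Codon 1: AUG Met / UGU Cys — nonsynonymous.
Codon 2: CGC Arg / GUC Val — nonsynonymous.
Codon 3: CGA Arg / UUA Leu — nonsynonymous.
Codon 4: GCA Ala / GGG Gly — nonsynonymous.
Codon 5: GCA Ala / GCA Ala — identical.
Nonsynonymous differences: 4.

4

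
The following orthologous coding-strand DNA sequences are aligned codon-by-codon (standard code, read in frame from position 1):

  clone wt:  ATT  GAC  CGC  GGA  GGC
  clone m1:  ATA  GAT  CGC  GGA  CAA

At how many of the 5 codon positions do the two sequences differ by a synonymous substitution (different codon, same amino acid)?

2

Codon 1: ATT Ile / ATA Ile — synonymous.
Codon 2: GAC Asp / GAT Asp — synonymous.
Codon 3: CGC Arg / CGC Arg — identical.
Codon 4: GGA Gly / GGA Gly — identical.
Codon 5: GGC Gly / CAA Gln — nonsynonymous.
Synonymous differences: 2.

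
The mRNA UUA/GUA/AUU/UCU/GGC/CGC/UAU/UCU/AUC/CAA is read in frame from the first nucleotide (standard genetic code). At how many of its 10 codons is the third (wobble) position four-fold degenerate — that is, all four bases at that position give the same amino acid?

5

Codon 1 UUA (Leu): third position 2-fold.
Codon 2 GUA (Val): third position 4-fold.
Codon 3 AUU (Ile): third position 3-fold.
Codon 4 UCU (Ser): third position 4-fold.
Codon 5 GGC (Gly): third position 4-fold.
Codon 6 CGC (Arg): third position 4-fold.
Codon 7 UAU (Tyr): third position 2-fold.
Codon 8 UCU (Ser): third position 4-fold.
Codon 9 AUC (Ile): third position 3-fold.
Codon 10 CAA (Gln): third position 2-fold.
Four-fold degenerate third positions: 5.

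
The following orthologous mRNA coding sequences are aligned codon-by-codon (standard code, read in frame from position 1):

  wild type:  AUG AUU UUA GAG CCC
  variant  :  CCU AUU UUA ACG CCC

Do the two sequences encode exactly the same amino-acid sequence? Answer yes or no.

Codon 1: AUG Met / CCU Pro — nonsynonymous.
Codon 2: AUU Ile / AUU Ile — identical.
Codon 3: UUA Leu / UUA Leu — identical.
Codon 4: GAG Glu / ACG Thr — nonsynonymous.
Codon 5: CCC Pro / CCC Pro — identical.
Nonsynonymous differences: 2 → different protein.

no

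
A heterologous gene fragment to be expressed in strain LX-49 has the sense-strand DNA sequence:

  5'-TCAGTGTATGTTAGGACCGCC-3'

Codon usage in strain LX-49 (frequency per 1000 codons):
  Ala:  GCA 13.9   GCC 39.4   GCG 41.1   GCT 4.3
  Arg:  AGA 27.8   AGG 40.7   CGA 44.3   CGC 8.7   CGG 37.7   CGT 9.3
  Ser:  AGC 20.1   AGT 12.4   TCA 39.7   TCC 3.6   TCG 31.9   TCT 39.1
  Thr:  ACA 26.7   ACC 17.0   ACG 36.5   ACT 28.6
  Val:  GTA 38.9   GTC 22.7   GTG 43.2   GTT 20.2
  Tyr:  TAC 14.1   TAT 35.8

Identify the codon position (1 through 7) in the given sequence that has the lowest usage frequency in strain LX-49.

6

Codon 1 TCA (Ser): 39.7 per 1000.
Codon 2 GTG (Val): 43.2 per 1000.
Codon 3 TAT (Tyr): 35.8 per 1000.
Codon 4 GTT (Val): 20.2 per 1000.
Codon 5 AGG (Arg): 40.7 per 1000.
Codon 6 ACC (Thr): 17.0 per 1000.
Codon 7 GCC (Ala): 39.4 per 1000.
Lowest frequency is 17.0 at codon 6.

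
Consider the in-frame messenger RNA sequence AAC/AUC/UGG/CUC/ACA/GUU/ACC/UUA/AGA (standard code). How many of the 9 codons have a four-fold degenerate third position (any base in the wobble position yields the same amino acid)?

Codon 1 AAC (Asn): third position 2-fold.
Codon 2 AUC (Ile): third position 3-fold.
Codon 3 UGG (Trp): third position 1-fold.
Codon 4 CUC (Leu): third position 4-fold.
Codon 5 ACA (Thr): third position 4-fold.
Codon 6 GUU (Val): third position 4-fold.
Codon 7 ACC (Thr): third position 4-fold.
Codon 8 UUA (Leu): third position 2-fold.
Codon 9 AGA (Arg): third position 2-fold.
Four-fold degenerate third positions: 4.

4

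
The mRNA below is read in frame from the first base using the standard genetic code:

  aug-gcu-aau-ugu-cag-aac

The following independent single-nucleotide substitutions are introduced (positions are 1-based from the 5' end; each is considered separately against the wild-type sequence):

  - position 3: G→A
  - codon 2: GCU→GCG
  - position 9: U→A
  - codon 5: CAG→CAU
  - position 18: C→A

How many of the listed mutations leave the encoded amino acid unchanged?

Codon 1: AUG (Met) → AUA (Ile) — missense.
Codon 2: GCU (Ala) → GCG (Ala) — synonymous.
Codon 3: AAU (Asn) → AAA (Lys) — missense.
Codon 5: CAG (Gln) → CAU (His) — missense.
Codon 6: AAC (Asn) → AAA (Lys) — missense.
Synonymous: 1 of 5.

1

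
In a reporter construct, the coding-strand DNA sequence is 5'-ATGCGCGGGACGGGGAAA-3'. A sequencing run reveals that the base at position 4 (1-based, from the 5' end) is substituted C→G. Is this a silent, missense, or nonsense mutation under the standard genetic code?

Position 4 falls in codon 2: CGC → Arg.
After the substitution the codon is GGC → Gly.
Arg ≠ Gly, so this is a missense mutation.

missense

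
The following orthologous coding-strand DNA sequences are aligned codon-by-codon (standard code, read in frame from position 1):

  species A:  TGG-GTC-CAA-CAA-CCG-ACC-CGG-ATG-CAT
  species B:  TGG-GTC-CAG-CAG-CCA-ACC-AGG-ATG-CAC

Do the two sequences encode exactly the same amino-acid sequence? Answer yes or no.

Codon 1: TGG Trp / TGG Trp — identical.
Codon 2: GTC Val / GTC Val — identical.
Codon 3: CAA Gln / CAG Gln — synonymous.
Codon 4: CAA Gln / CAG Gln — synonymous.
Codon 5: CCG Pro / CCA Pro — synonymous.
Codon 6: ACC Thr / ACC Thr — identical.
Codon 7: CGG Arg / AGG Arg — synonymous.
Codon 8: ATG Met / ATG Met — identical.
Codon 9: CAT His / CAC His — synonymous.
Nonsynonymous differences: 0 → same protein.

yes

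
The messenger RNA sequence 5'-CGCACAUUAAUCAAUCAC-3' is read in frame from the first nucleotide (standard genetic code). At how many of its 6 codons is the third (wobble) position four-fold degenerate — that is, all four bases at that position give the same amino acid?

2

Codon 1 CGC (Arg): third position 4-fold.
Codon 2 ACA (Thr): third position 4-fold.
Codon 3 UUA (Leu): third position 2-fold.
Codon 4 AUC (Ile): third position 3-fold.
Codon 5 AAU (Asn): third position 2-fold.
Codon 6 CAC (His): third position 2-fold.
Four-fold degenerate third positions: 2.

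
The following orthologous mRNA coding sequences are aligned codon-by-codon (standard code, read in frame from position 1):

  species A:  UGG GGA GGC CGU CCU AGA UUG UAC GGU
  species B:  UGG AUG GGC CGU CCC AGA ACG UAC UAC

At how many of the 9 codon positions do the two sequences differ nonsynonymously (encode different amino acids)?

3

Codon 1: UGG Trp / UGG Trp — identical.
Codon 2: GGA Gly / AUG Met — nonsynonymous.
Codon 3: GGC Gly / GGC Gly — identical.
Codon 4: CGU Arg / CGU Arg — identical.
Codon 5: CCU Pro / CCC Pro — synonymous.
Codon 6: AGA Arg / AGA Arg — identical.
Codon 7: UUG Leu / ACG Thr — nonsynonymous.
Codon 8: UAC Tyr / UAC Tyr — identical.
Codon 9: GGU Gly / UAC Tyr — nonsynonymous.
Nonsynonymous differences: 3.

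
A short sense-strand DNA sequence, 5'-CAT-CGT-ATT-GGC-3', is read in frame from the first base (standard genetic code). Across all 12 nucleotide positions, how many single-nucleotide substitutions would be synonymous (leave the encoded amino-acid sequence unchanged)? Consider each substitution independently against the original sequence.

9

Codon 1 (CAT, His): 1 synonymous substitution.
Codon 2 (CGT, Arg): 3 synonymous substitutions.
Codon 3 (ATT, Ile): 2 synonymous substitutions.
Codon 4 (GGC, Gly): 3 synonymous substitutions.
Total: 1 + 3 + 2 + 3 = 9.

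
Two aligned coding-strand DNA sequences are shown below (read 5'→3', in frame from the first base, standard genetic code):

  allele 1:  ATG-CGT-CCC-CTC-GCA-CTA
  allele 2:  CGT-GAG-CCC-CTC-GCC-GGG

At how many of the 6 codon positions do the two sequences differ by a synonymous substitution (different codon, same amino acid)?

Codon 1: ATG Met / CGT Arg — nonsynonymous.
Codon 2: CGT Arg / GAG Glu — nonsynonymous.
Codon 3: CCC Pro / CCC Pro — identical.
Codon 4: CTC Leu / CTC Leu — identical.
Codon 5: GCA Ala / GCC Ala — synonymous.
Codon 6: CTA Leu / GGG Gly — nonsynonymous.
Synonymous differences: 1.

1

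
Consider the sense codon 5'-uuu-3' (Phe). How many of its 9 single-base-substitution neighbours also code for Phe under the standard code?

1

Position 1: none → 0 synonymous.
Position 2: none → 0 synonymous.
Position 3: UUC → 1 synonymous.
Total: 0 + 0 + 1 = 1.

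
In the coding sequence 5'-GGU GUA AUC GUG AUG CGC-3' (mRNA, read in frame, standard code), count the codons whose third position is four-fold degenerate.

Codon 1 GGU (Gly): third position 4-fold.
Codon 2 GUA (Val): third position 4-fold.
Codon 3 AUC (Ile): third position 3-fold.
Codon 4 GUG (Val): third position 4-fold.
Codon 5 AUG (Met): third position 1-fold.
Codon 6 CGC (Arg): third position 4-fold.
Four-fold degenerate third positions: 4.

4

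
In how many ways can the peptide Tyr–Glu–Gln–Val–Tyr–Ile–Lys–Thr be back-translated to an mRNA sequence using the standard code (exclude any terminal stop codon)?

1536

Tyr: 2 codons.
Glu: 2 codons.
Gln: 2 codons.
Val: 4 codons.
Tyr: 2 codons.
Ile: 3 codons.
Lys: 2 codons.
Thr: 4 codons.
2 × 2 × 2 × 4 × 2 × 3 × 2 × 4 = 1536.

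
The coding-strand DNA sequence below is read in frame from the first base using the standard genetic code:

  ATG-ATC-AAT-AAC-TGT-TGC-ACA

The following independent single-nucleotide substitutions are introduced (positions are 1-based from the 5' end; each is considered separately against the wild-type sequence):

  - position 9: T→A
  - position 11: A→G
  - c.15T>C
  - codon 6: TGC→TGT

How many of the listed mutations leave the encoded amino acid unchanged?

2

Codon 3: AAT (Asn) → AAA (Lys) — missense.
Codon 4: AAC (Asn) → AGC (Ser) — missense.
Codon 5: TGT (Cys) → TGC (Cys) — synonymous.
Codon 6: TGC (Cys) → TGT (Cys) — synonymous.
Synonymous: 2 of 4.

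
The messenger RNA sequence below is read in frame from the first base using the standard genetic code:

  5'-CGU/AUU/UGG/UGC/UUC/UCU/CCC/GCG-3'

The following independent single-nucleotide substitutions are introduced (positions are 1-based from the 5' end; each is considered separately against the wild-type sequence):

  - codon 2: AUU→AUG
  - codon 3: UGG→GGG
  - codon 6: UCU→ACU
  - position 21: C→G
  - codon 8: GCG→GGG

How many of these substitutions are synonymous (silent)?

1

Codon 2: AUU (Ile) → AUG (Met) — missense.
Codon 3: UGG (Trp) → GGG (Gly) — missense.
Codon 6: UCU (Ser) → ACU (Thr) — missense.
Codon 7: CCC (Pro) → CCG (Pro) — synonymous.
Codon 8: GCG (Ala) → GGG (Gly) — missense.
Synonymous: 1 of 5.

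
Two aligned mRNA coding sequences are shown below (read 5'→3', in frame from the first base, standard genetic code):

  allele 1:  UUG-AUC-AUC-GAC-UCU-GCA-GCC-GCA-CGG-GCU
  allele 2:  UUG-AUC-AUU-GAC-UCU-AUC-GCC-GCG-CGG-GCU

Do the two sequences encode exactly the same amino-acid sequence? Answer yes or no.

no

Codon 1: UUG Leu / UUG Leu — identical.
Codon 2: AUC Ile / AUC Ile — identical.
Codon 3: AUC Ile / AUU Ile — synonymous.
Codon 4: GAC Asp / GAC Asp — identical.
Codon 5: UCU Ser / UCU Ser — identical.
Codon 6: GCA Ala / AUC Ile — nonsynonymous.
Codon 7: GCC Ala / GCC Ala — identical.
Codon 8: GCA Ala / GCG Ala — synonymous.
Codon 9: CGG Arg / CGG Arg — identical.
Codon 10: GCU Ala / GCU Ala — identical.
Nonsynonymous differences: 1 → different protein.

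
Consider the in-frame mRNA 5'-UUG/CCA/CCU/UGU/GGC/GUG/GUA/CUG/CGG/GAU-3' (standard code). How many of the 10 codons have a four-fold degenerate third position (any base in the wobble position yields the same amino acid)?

7

Codon 1 UUG (Leu): third position 2-fold.
Codon 2 CCA (Pro): third position 4-fold.
Codon 3 CCU (Pro): third position 4-fold.
Codon 4 UGU (Cys): third position 2-fold.
Codon 5 GGC (Gly): third position 4-fold.
Codon 6 GUG (Val): third position 4-fold.
Codon 7 GUA (Val): third position 4-fold.
Codon 8 CUG (Leu): third position 4-fold.
Codon 9 CGG (Arg): third position 4-fold.
Codon 10 GAU (Asp): third position 2-fold.
Four-fold degenerate third positions: 7.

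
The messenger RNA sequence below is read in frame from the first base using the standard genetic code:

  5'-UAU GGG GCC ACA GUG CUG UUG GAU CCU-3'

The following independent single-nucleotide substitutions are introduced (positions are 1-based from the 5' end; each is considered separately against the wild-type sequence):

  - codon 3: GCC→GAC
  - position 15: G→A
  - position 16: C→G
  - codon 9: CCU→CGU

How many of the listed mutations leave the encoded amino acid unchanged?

1

Codon 3: GCC (Ala) → GAC (Asp) — missense.
Codon 5: GUG (Val) → GUA (Val) — synonymous.
Codon 6: CUG (Leu) → GUG (Val) — missense.
Codon 9: CCU (Pro) → CGU (Arg) — missense.
Synonymous: 1 of 4.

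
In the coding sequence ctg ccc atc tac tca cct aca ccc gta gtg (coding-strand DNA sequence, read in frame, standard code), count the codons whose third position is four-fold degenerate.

8

Codon 1 CTG (Leu): third position 4-fold.
Codon 2 CCC (Pro): third position 4-fold.
Codon 3 ATC (Ile): third position 3-fold.
Codon 4 TAC (Tyr): third position 2-fold.
Codon 5 TCA (Ser): third position 4-fold.
Codon 6 CCT (Pro): third position 4-fold.
Codon 7 ACA (Thr): third position 4-fold.
Codon 8 CCC (Pro): third position 4-fold.
Codon 9 GTA (Val): third position 4-fold.
Codon 10 GTG (Val): third position 4-fold.
Four-fold degenerate third positions: 8.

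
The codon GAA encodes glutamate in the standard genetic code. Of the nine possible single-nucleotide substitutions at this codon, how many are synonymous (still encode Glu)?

1

Position 1: none → 0 synonymous.
Position 2: none → 0 synonymous.
Position 3: GAG → 1 synonymous.
Total: 0 + 0 + 1 = 1.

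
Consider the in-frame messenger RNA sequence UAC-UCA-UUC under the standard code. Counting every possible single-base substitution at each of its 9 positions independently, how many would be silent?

5

Codon 1 (UAC, Tyr): 1 synonymous substitution.
Codon 2 (UCA, Ser): 3 synonymous substitutions.
Codon 3 (UUC, Phe): 1 synonymous substitution.
Total: 1 + 3 + 1 = 5.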